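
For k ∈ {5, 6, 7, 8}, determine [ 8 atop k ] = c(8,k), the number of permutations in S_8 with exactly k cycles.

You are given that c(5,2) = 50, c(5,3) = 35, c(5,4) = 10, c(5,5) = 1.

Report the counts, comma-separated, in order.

r6: T_6,3=5×35+50=225; T_6,4=5×10+35=85; T_6,5=5×1+10=15; T_6,6=5×0+1=1
r7: T_7,4=6×85+225=735; T_7,5=6×15+85=175; T_7,6=6×1+15=21; T_7,7=6×0+1=1
r8: T_8,5=7×175+735=1960; T_8,6=7×21+175=322; T_8,7=7×1+21=28; T_8,8=7×0+1=1
Read c(8,5) = 1960, c(8,6) = 322, c(8,7) = 28, c(8,8) = 1.

1960, 322, 28, 1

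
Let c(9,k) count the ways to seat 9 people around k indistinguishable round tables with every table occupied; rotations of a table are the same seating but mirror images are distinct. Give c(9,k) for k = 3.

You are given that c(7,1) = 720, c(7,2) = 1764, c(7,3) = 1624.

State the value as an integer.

row 8: T[8][2]=7·1764+720=13068  T[8][3]=7·1624+1764=13132
row 9: T[9][3]=8·13132+13068=118124
Read c(9,3) = 118124.

118124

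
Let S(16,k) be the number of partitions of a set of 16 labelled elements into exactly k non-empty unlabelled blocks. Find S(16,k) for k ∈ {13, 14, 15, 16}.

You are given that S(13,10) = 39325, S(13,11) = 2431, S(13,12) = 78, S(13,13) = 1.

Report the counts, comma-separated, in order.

165620, 6020, 120, 1

i=14: T(14,11)=39325+11·2431=66066 | T(14,12)=2431+12·78=3367 | T(14,13)=78+13·1=91 | T(14,14)=1+14·0=1
i=15: T(15,12)=66066+12·3367=106470 | T(15,13)=3367+13·91=4550 | T(15,14)=91+14·1=105 | T(15,15)=1+15·0=1
i=16: T(16,13)=106470+13·4550=165620 | T(16,14)=4550+14·105=6020 | T(16,15)=105+15·1=120 | T(16,16)=1+16·0=1
Read S(16,13) = 165620, S(16,14) = 6020, S(16,15) = 120, S(16,16) = 1.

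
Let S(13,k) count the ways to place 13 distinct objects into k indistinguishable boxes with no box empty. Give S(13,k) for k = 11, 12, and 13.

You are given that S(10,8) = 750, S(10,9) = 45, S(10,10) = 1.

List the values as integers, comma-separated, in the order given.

row 11: T[11][9]=9·45+750=1155  T[11][10]=10·1+45=55  T[11][11]=11·0+1=1
row 12: T[12][10]=10·55+1155=1705  T[12][11]=11·1+55=66  T[12][12]=12·0+1=1
row 13: T[13][11]=11·66+1705=2431  T[13][12]=12·1+66=78  T[13][13]=13·0+1=1
Read S(13,11) = 2431, S(13,12) = 78, S(13,13) = 1.

2431, 78, 1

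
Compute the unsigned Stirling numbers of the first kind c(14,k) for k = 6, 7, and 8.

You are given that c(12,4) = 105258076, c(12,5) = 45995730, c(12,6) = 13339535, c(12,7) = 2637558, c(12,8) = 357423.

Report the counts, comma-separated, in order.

r13: T_13,5=12×45995730+105258076=657206836; T_13,6=12×13339535+45995730=206070150; T_13,7=12×2637558+13339535=44990231; T_13,8=12×357423+2637558=6926634
r14: T_14,6=13×206070150+657206836=3336118786; T_14,7=13×44990231+206070150=790943153; T_14,8=13×6926634+44990231=135036473
Read c(14,6) = 3336118786, c(14,7) = 790943153, c(14,8) = 135036473.

3336118786, 790943153, 135036473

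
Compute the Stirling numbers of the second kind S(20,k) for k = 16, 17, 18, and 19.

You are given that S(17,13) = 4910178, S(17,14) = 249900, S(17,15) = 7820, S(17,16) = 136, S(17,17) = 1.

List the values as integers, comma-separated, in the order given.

22350954, 741285, 15675, 190

[18] T[18,14]:14*249900+4910178=8408778 · T[18,15]:15*7820+249900=367200 · T[18,16]:16*136+7820=9996 · T[18,17]:17*1+136=153 · T[18,18]:18*0+1=1
[19] T[19,15]:15*367200+8408778=13916778 · T[19,16]:16*9996+367200=527136 · T[19,17]:17*153+9996=12597 · T[19,18]:18*1+153=171 · T[19,19]:19*0+1=1
[20] T[20,16]:16*527136+13916778=22350954 · T[20,17]:17*12597+527136=741285 · T[20,18]:18*171+12597=15675 · T[20,19]:19*1+171=190
Read S(20,16) = 22350954, S(20,17) = 741285, S(20,18) = 15675, S(20,19) = 190.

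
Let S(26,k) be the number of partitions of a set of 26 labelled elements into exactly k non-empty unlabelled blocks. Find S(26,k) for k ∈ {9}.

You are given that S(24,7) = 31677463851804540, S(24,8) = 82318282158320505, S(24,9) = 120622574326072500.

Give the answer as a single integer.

row 25: T[25][8]=8·82318282158320505+31677463851804540=690223721118368580  T[25][9]=9·120622574326072500+82318282158320505=1167921451092973005
row 26: T[26][9]=9·1167921451092973005+690223721118368580=11201516780955125625
Read S(26,9) = 11201516780955125625.

11201516780955125625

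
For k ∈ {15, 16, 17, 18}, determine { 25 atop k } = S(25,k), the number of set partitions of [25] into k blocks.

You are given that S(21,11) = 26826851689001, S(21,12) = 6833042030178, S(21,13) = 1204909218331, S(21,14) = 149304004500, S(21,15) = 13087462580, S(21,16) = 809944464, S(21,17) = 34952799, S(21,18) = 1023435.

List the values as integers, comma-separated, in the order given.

row 22: T[22][12]=12·6833042030178+26826851689001=108823356051137  T[22][13]=13·1204909218331+6833042030178=22496861868481  T[22][14]=14·149304004500+1204909218331=3295165281331  T[22][15]=15·13087462580+149304004500=345615943200  T[22][16]=16·809944464+13087462580=26046574004  T[22][17]=17·34952799+809944464=1404142047  T[22][18]=18·1023435+34952799=53374629
row 23: T[23][13]=13·22496861868481+108823356051137=401282560341390  T[23][14]=14·3295165281331+22496861868481=68629175807115  T[23][15]=15·345615943200+3295165281331=8479404429331  T[23][16]=16·26046574004+345615943200=762361127264  T[23][17]=17·1404142047+26046574004=49916988803  T[23][18]=18·53374629+1404142047=2364885369
row 24: T[24][14]=14·68629175807115+401282560341390=1362091021641000  T[24][15]=15·8479404429331+68629175807115=195820242247080  T[24][16]=16·762361127264+8479404429331=20677182465555  T[24][17]=17·49916988803+762361127264=1610949936915  T[24][18]=18·2364885369+49916988803=92484925445
row 25: T[25][15]=15·195820242247080+1362091021641000=4299394655347200  T[25][16]=16·20677182465555+195820242247080=526655161695960  T[25][17]=17·1610949936915+20677182465555=48063331393110  T[25][18]=18·92484925445+1610949936915=3275678594925
Read S(25,15) = 4299394655347200, S(25,16) = 526655161695960, S(25,17) = 48063331393110, S(25,18) = 3275678594925.

4299394655347200, 526655161695960, 48063331393110, 3275678594925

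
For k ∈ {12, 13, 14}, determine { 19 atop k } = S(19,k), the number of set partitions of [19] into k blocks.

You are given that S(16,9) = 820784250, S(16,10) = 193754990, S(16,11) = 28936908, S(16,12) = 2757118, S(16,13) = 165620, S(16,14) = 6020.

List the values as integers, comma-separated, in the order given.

23466951300, 2892439160, 243577530

[17] T[17,10]:10*193754990+820784250=2758334150 · T[17,11]:11*28936908+193754990=512060978 · T[17,12]:12*2757118+28936908=62022324 · T[17,13]:13*165620+2757118=4910178 · T[17,14]:14*6020+165620=249900
[18] T[18,11]:11*512060978+2758334150=8391004908 · T[18,12]:12*62022324+512060978=1256328866 · T[18,13]:13*4910178+62022324=125854638 · T[18,14]:14*249900+4910178=8408778
[19] T[19,12]:12*1256328866+8391004908=23466951300 · T[19,13]:13*125854638+1256328866=2892439160 · T[19,14]:14*8408778+125854638=243577530
Read S(19,12) = 23466951300, S(19,13) = 2892439160, S(19,14) = 243577530.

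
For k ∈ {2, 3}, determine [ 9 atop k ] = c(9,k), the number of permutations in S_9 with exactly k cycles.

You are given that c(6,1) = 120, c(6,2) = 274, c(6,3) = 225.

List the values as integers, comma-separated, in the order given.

109584, 118124

i=7: T(7,1)=0+6·120=720 | T(7,2)=120+6·274=1764 | T(7,3)=274+6·225=1624
i=8: T(8,1)=0+7·720=5040 | T(8,2)=720+7·1764=13068 | T(8,3)=1764+7·1624=13132
i=9: T(9,2)=5040+8·13068=109584 | T(9,3)=13068+8·13132=118124
Read c(9,2) = 109584, c(9,3) = 118124.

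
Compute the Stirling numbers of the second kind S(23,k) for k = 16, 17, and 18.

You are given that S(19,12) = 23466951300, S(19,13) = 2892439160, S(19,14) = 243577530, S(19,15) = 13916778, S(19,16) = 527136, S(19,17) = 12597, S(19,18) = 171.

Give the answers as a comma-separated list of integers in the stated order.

r20: T_20,13=13×2892439160+23466951300=61068660380; T_20,14=14×243577530+2892439160=6302524580; T_20,15=15×13916778+243577530=452329200; T_20,16=16×527136+13916778=22350954; T_20,17=17×12597+527136=741285; T_20,18=18×171+12597=15675
r21: T_21,14=14×6302524580+61068660380=149304004500; T_21,15=15×452329200+6302524580=13087462580; T_21,16=16×22350954+452329200=809944464; T_21,17=17×741285+22350954=34952799; T_21,18=18×15675+741285=1023435
r22: T_22,15=15×13087462580+149304004500=345615943200; T_22,16=16×809944464+13087462580=26046574004; T_22,17=17×34952799+809944464=1404142047; T_22,18=18×1023435+34952799=53374629
r23: T_23,16=16×26046574004+345615943200=762361127264; T_23,17=17×1404142047+26046574004=49916988803; T_23,18=18×53374629+1404142047=2364885369
Read S(23,16) = 762361127264, S(23,17) = 49916988803, S(23,18) = 2364885369.

762361127264, 49916988803, 2364885369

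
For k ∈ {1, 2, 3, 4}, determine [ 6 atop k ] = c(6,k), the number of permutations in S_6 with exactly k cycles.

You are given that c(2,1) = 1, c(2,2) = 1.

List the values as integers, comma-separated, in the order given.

120, 274, 225, 85

row 3: T[3][1]=2·1+0=2  T[3][2]=2·1+1=3  T[3][3]=2·0+1=1
row 4: T[4][1]=3·2+0=6  T[4][2]=3·3+2=11  T[4][3]=3·1+3=6  T[4][4]=3·0+1=1
row 5: T[5][1]=4·6+0=24  T[5][2]=4·11+6=50  T[5][3]=4·6+11=35  T[5][4]=4·1+6=10
row 6: T[6][1]=5·24+0=120  T[6][2]=5·50+24=274  T[6][3]=5·35+50=225  T[6][4]=5·10+35=85
Read c(6,1) = 120, c(6,2) = 274, c(6,3) = 225, c(6,4) = 85.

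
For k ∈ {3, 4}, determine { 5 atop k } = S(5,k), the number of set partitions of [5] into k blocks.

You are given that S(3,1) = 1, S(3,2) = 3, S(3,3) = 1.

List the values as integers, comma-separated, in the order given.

25, 10

@4  (4,2):3·2+1→7, (4,3):1·3+3→6, (4,4):0·4+1→1
@5  (5,3):6·3+7→25, (5,4):1·4+6→10
Read S(5,3) = 25, S(5,4) = 10.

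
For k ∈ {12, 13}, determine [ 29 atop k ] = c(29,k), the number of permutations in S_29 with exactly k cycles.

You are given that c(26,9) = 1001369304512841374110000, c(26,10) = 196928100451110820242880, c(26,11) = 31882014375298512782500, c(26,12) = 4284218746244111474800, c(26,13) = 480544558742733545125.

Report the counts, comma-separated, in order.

@27  (27,10):196928100451110820242880·26+1001369304512841374110000→6121499916241722700424880, (27,11):31882014375298512782500·26+196928100451110820242880→1025860474208872152587880, (27,12):4284218746244111474800·26+31882014375298512782500→143271701777645411127300, (27,13):480544558742733545125·26+4284218746244111474800→16778377273555183648050
@28  (28,11):1025860474208872152587880·27+6121499916241722700424880→33819732719881270820297640, (28,12):143271701777645411127300·27+1025860474208872152587880→4894196422205298253024980, (28,13):16778377273555183648050·27+143271701777645411127300→596287888163635369624650
@29  (29,12):4894196422205298253024980·28+33819732719881270820297640→170857232541629621904997080, (29,13):596287888163635369624650·28+4894196422205298253024980→21590257290787088602515180
Read c(29,12) = 170857232541629621904997080, c(29,13) = 21590257290787088602515180.

170857232541629621904997080, 21590257290787088602515180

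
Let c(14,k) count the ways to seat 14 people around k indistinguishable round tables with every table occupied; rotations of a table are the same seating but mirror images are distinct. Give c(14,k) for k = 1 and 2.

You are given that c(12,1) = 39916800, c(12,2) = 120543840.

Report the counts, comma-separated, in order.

6227020800, 19802759040

row 13: T[13][1]=12·39916800+0=479001600  T[13][2]=12·120543840+39916800=1486442880
row 14: T[14][1]=13·479001600+0=6227020800  T[14][2]=13·1486442880+479001600=19802759040
Read c(14,1) = 6227020800, c(14,2) = 19802759040.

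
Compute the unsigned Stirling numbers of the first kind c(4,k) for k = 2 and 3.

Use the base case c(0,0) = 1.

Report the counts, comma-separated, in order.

r1: T_1,1=0×0+1=1
r2: T_2,1=1×1+0=1; T_2,2=1×0+1=1
r3: T_3,1=2×1+0=2; T_3,2=2×1+1=3; T_3,3=2×0+1=1
r4: T_4,2=3×3+2=11; T_4,3=3×1+3=6
Read c(4,2) = 11, c(4,3) = 6.

11, 6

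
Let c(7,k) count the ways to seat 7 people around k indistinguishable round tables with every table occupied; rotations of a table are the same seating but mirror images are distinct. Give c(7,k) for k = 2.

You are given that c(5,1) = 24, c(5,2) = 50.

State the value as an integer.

1764

@6  (6,1):24·5+0→120, (6,2):50·5+24→274
@7  (7,2):274·6+120→1764
Read c(7,2) = 1764.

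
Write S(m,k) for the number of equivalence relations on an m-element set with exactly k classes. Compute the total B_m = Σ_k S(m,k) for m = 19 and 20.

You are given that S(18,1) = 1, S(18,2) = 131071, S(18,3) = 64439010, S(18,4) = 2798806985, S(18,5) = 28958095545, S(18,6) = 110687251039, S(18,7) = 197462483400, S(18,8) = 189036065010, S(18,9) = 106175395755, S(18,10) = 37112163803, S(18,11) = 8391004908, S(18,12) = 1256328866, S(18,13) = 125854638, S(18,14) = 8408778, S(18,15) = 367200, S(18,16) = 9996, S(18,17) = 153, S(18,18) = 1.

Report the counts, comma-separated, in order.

5832742205057, 51724158235372

i=19: T(19,1)=0+1·1=1 | T(19,2)=1+2·131071=262143 | T(19,3)=131071+3·64439010=193448101 | T(19,4)=64439010+4·2798806985=11259666950 | T(19,5)=2798806985+5·28958095545=147589284710 | T(19,6)=28958095545+6·110687251039=693081601779 | T(19,7)=110687251039+7·197462483400=1492924634839 | T(19,8)=197462483400+8·189036065010=1709751003480 | T(19,9)=189036065010+9·106175395755=1144614626805 | T(19,10)=106175395755+10·37112163803=477297033785 | T(19,11)=37112163803+11·8391004908=129413217791 | T(19,12)=8391004908+12·1256328866=23466951300 | T(19,13)=1256328866+13·125854638=2892439160 | T(19,14)=125854638+14·8408778=243577530 | T(19,15)=8408778+15·367200=13916778 | T(19,16)=367200+16·9996=527136 | T(19,17)=9996+17·153=12597 | T(19,18)=153+18·1=171 | T(19,19)=1+19·0=1
i=20: T(20,1)=0+1·1=1 | T(20,2)=1+2·262143=524287 | T(20,3)=262143+3·193448101=580606446 | T(20,4)=193448101+4·11259666950=45232115901 | T(20,5)=11259666950+5·147589284710=749206090500 | T(20,6)=147589284710+6·693081601779=4306078895384 | T(20,7)=693081601779+7·1492924634839=11143554045652 | T(20,8)=1492924634839+8·1709751003480=15170932662679 | T(20,9)=1709751003480+9·1144614626805=12011282644725 | T(20,10)=1144614626805+10·477297033785=5917584964655 | T(20,11)=477297033785+11·129413217791=1900842429486 | T(20,12)=129413217791+12·23466951300=411016633391 | T(20,13)=23466951300+13·2892439160=61068660380 | T(20,14)=2892439160+14·243577530=6302524580 | T(20,15)=243577530+15·13916778=452329200 | T(20,16)=13916778+16·527136=22350954 | T(20,17)=527136+17·12597=741285 | T(20,18)=12597+18·171=15675 | T(20,19)=171+19·1=190 | T(20,20)=1+20·0=1
B_19 = ΣS(19,k) = 1+262143+193448101+11259666950+147589284710+693081601779+1492924634839+1709751003480+1144614626805+477297033785+129413217791+23466951300+2892439160+243577530+13916778+527136+12597+171+1 = 5832742205057
B_20 = ΣS(20,k) = 1+524287+580606446+45232115901+749206090500+4306078895384+11143554045652+15170932662679+12011282644725+5917584964655+1900842429486+411016633391+61068660380+6302524580+452329200+22350954+741285+15675+190+1 = 51724158235372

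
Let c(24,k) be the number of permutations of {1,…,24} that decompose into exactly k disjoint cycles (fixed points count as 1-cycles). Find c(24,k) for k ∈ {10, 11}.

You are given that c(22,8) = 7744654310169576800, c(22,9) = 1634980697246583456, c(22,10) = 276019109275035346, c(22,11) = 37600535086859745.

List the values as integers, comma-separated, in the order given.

220984454979433717396, 33081711368574204996

r23: T_23,9=22×1634980697246583456+7744654310169576800=43714229649594412832; T_23,10=22×276019109275035346+1634980697246583456=7707401101297361068; T_23,11=22×37600535086859745+276019109275035346=1103230881185949736
r24: T_24,10=23×7707401101297361068+43714229649594412832=220984454979433717396; T_24,11=23×1103230881185949736+7707401101297361068=33081711368574204996
Read c(24,10) = 220984454979433717396, c(24,11) = 33081711368574204996.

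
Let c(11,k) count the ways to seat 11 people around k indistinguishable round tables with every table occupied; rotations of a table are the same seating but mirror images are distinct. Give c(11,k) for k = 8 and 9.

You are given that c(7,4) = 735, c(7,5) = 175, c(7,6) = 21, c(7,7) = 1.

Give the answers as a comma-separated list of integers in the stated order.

18150, 1320

row 8: T[8][5]=7·175+735=1960  T[8][6]=7·21+175=322  T[8][7]=7·1+21=28  T[8][8]=7·0+1=1
row 9: T[9][6]=8·322+1960=4536  T[9][7]=8·28+322=546  T[9][8]=8·1+28=36  T[9][9]=8·0+1=1
row 10: T[10][7]=9·546+4536=9450  T[10][8]=9·36+546=870  T[10][9]=9·1+36=45
row 11: T[11][8]=10·870+9450=18150  T[11][9]=10·45+870=1320
Read c(11,8) = 18150, c(11,9) = 1320.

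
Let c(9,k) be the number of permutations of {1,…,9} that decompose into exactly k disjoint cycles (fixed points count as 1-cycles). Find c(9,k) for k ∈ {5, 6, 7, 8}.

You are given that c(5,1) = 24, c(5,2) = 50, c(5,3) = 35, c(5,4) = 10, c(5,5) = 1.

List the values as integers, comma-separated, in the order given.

22449, 4536, 546, 36

i=6: T(6,2)=24+5·50=274 | T(6,3)=50+5·35=225 | T(6,4)=35+5·10=85 | T(6,5)=10+5·1=15 | T(6,6)=1+5·0=1
i=7: T(7,3)=274+6·225=1624 | T(7,4)=225+6·85=735 | T(7,5)=85+6·15=175 | T(7,6)=15+6·1=21 | T(7,7)=1+6·0=1
i=8: T(8,4)=1624+7·735=6769 | T(8,5)=735+7·175=1960 | T(8,6)=175+7·21=322 | T(8,7)=21+7·1=28 | T(8,8)=1+7·0=1
i=9: T(9,5)=6769+8·1960=22449 | T(9,6)=1960+8·322=4536 | T(9,7)=322+8·28=546 | T(9,8)=28+8·1=36
Read c(9,5) = 22449, c(9,6) = 4536, c(9,7) = 546, c(9,8) = 36.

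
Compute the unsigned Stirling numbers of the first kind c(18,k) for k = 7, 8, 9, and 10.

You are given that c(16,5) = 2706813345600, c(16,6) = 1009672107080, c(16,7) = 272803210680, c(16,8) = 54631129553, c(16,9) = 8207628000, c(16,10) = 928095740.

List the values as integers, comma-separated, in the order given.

110228466184200, 24871845297936, 4308105301929, 577924894833

i=17: T(17,6)=2706813345600+16·1009672107080=18861567058880 | T(17,7)=1009672107080+16·272803210680=5374523477960 | T(17,8)=272803210680+16·54631129553=1146901283528 | T(17,9)=54631129553+16·8207628000=185953177553 | T(17,10)=8207628000+16·928095740=23057159840
i=18: T(18,7)=18861567058880+17·5374523477960=110228466184200 | T(18,8)=5374523477960+17·1146901283528=24871845297936 | T(18,9)=1146901283528+17·185953177553=4308105301929 | T(18,10)=185953177553+17·23057159840=577924894833
Read c(18,7) = 110228466184200, c(18,8) = 24871845297936, c(18,9) = 4308105301929, c(18,10) = 577924894833.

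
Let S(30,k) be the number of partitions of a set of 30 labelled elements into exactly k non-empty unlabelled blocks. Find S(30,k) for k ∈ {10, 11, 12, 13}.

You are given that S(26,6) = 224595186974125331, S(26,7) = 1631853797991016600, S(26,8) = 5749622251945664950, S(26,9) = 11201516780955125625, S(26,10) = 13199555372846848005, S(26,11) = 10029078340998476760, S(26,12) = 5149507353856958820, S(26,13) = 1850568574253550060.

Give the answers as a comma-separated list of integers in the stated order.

@27  (27,7):1631853797991016600·7+224595186974125331→11647571772911241531, (27,8):5749622251945664950·8+1631853797991016600→47628831813556336200, (27,9):11201516780955125625·9+5749622251945664950→106563273280541795575, (27,10):13199555372846848005·10+11201516780955125625→143197070509423605675, (27,11):10029078340998476760·11+13199555372846848005→123519417123830092365, (27,12):5149507353856958820·12+10029078340998476760→71823166587281982600, (27,13):1850568574253550060·13+5149507353856958820→29206898819153109600
@28  (28,8):47628831813556336200·8+11647571772911241531→392678226281361931131, (28,9):106563273280541795575·9+47628831813556336200→1006698291338432496375, (28,10):143197070509423605675·10+106563273280541795575→1538533978374777852325, (28,11):123519417123830092365·11+143197070509423605675→1501910658871554621690, (28,12):71823166587281982600·12+123519417123830092365→985397416171213883565, (28,13):29206898819153109600·13+71823166587281982600→451512851236272407400
@29  (29,9):1006698291338432496375·9+392678226281361931131→9452962848327254398506, (29,10):1538533978374777852325·10+1006698291338432496375→16392038075086211019625, (29,11):1501910658871554621690·11+1538533978374777852325→18059551225961878690915, (29,12):985397416171213883565·12+1501910658871554621690→13326679652926121224470, (29,13):451512851236272407400·13+985397416171213883565→6855064482242755179765
@30  (30,10):16392038075086211019625·10+9452962848327254398506→173373343599189364594756, (30,11):18059551225961878690915·11+16392038075086211019625→215047101560666876619690, (30,12):13326679652926121224470·12+18059551225961878690915→177979707061075333384555, (30,13):6855064482242755179765·13+13326679652926121224470→102442517922081938561415
Read S(30,10) = 173373343599189364594756, S(30,11) = 215047101560666876619690, S(30,12) = 177979707061075333384555, S(30,13) = 102442517922081938561415.

173373343599189364594756, 215047101560666876619690, 177979707061075333384555, 102442517922081938561415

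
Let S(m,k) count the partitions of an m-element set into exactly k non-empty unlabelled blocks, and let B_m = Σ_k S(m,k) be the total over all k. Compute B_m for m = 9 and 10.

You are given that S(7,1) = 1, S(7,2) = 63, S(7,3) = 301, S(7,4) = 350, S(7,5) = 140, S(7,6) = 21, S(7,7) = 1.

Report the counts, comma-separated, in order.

r8: T_8,1=1×1+0=1; T_8,2=2×63+1=127; T_8,3=3×301+63=966; T_8,4=4×350+301=1701; T_8,5=5×140+350=1050; T_8,6=6×21+140=266; T_8,7=7×1+21=28; T_8,8=8×0+1=1
r9: T_9,1=1×1+0=1; T_9,2=2×127+1=255; T_9,3=3×966+127=3025; T_9,4=4×1701+966=7770; T_9,5=5×1050+1701=6951; T_9,6=6×266+1050=2646; T_9,7=7×28+266=462; T_9,8=8×1+28=36; T_9,9=9×0+1=1
r10: T_10,1=1×1+0=1; T_10,2=2×255+1=511; T_10,3=3×3025+255=9330; T_10,4=4×7770+3025=34105; T_10,5=5×6951+7770=42525; T_10,6=6×2646+6951=22827; T_10,7=7×462+2646=5880; T_10,8=8×36+462=750; T_10,9=9×1+36=45; T_10,10=10×0+1=1
B_9 = ΣS(9,k) = 1+255+3025+7770+6951+2646+462+36+1 = 21147
B_10 = ΣS(10,k) = 1+511+9330+34105+42525+22827+5880+750+45+1 = 115975

21147, 115975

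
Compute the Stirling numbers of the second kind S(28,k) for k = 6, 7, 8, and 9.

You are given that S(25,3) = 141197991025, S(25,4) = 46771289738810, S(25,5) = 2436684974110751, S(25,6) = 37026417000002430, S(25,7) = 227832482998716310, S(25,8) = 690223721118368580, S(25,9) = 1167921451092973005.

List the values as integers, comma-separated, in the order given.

[26] T[26,4]:4*46771289738810+141197991025=187226356946265 · T[26,5]:5*2436684974110751+46771289738810=12230196160292565 · T[26,6]:6*37026417000002430+2436684974110751=224595186974125331 · T[26,7]:7*227832482998716310+37026417000002430=1631853797991016600 · T[26,8]:8*690223721118368580+227832482998716310=5749622251945664950 · T[26,9]:9*1167921451092973005+690223721118368580=11201516780955125625
[27] T[27,5]:5*12230196160292565+187226356946265=61338207158409090 · T[27,6]:6*224595186974125331+12230196160292565=1359801318005044551 · T[27,7]:7*1631853797991016600+224595186974125331=11647571772911241531 · T[27,8]:8*5749622251945664950+1631853797991016600=47628831813556336200 · T[27,9]:9*11201516780955125625+5749622251945664950=106563273280541795575
[28] T[28,6]:6*1359801318005044551+61338207158409090=8220146115188676396 · T[28,7]:7*11647571772911241531+1359801318005044551=82892803728383735268 · T[28,8]:8*47628831813556336200+11647571772911241531=392678226281361931131 · T[28,9]:9*106563273280541795575+47628831813556336200=1006698291338432496375
Read S(28,6) = 8220146115188676396, S(28,7) = 82892803728383735268, S(28,8) = 392678226281361931131, S(28,9) = 1006698291338432496375.

8220146115188676396, 82892803728383735268, 392678226281361931131, 1006698291338432496375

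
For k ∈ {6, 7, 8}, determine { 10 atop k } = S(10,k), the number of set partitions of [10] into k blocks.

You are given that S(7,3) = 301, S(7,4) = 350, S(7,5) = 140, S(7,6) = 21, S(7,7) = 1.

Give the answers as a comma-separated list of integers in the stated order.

22827, 5880, 750

row 8: T[8][4]=4·350+301=1701  T[8][5]=5·140+350=1050  T[8][6]=6·21+140=266  T[8][7]=7·1+21=28  T[8][8]=8·0+1=1
row 9: T[9][5]=5·1050+1701=6951  T[9][6]=6·266+1050=2646  T[9][7]=7·28+266=462  T[9][8]=8·1+28=36
row 10: T[10][6]=6·2646+6951=22827  T[10][7]=7·462+2646=5880  T[10][8]=8·36+462=750
Read S(10,6) = 22827, S(10,7) = 5880, S(10,8) = 750.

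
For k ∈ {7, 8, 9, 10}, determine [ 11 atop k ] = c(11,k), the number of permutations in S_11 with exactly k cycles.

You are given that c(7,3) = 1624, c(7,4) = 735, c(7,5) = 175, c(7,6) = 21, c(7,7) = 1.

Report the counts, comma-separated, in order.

157773, 18150, 1320, 55

i=8: T(8,4)=1624+7·735=6769 | T(8,5)=735+7·175=1960 | T(8,6)=175+7·21=322 | T(8,7)=21+7·1=28 | T(8,8)=1+7·0=1
i=9: T(9,5)=6769+8·1960=22449 | T(9,6)=1960+8·322=4536 | T(9,7)=322+8·28=546 | T(9,8)=28+8·1=36 | T(9,9)=1+8·0=1
i=10: T(10,6)=22449+9·4536=63273 | T(10,7)=4536+9·546=9450 | T(10,8)=546+9·36=870 | T(10,9)=36+9·1=45 | T(10,10)=1+9·0=1
i=11: T(11,7)=63273+10·9450=157773 | T(11,8)=9450+10·870=18150 | T(11,9)=870+10·45=1320 | T(11,10)=45+10·1=55
Read c(11,7) = 157773, c(11,8) = 18150, c(11,9) = 1320, c(11,10) = 55.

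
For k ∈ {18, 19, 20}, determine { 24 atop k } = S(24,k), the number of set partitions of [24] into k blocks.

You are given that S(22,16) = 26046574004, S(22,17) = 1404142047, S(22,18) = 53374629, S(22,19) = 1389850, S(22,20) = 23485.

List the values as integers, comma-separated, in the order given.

92484925445, 3880739170, 116972779

i=23: T(23,17)=26046574004+17·1404142047=49916988803 | T(23,18)=1404142047+18·53374629=2364885369 | T(23,19)=53374629+19·1389850=79781779 | T(23,20)=1389850+20·23485=1859550
i=24: T(24,18)=49916988803+18·2364885369=92484925445 | T(24,19)=2364885369+19·79781779=3880739170 | T(24,20)=79781779+20·1859550=116972779
Read S(24,18) = 92484925445, S(24,19) = 3880739170, S(24,20) = 116972779.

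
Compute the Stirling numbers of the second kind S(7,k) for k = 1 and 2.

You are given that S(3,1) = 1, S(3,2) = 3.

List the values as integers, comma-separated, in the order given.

row 4: T[4][1]=1·1+0=1  T[4][2]=2·3+1=7
row 5: T[5][1]=1·1+0=1  T[5][2]=2·7+1=15
row 6: T[6][1]=1·1+0=1  T[6][2]=2·15+1=31
row 7: T[7][1]=1·1+0=1  T[7][2]=2·31+1=63
Read S(7,1) = 1, S(7,2) = 63.

1, 63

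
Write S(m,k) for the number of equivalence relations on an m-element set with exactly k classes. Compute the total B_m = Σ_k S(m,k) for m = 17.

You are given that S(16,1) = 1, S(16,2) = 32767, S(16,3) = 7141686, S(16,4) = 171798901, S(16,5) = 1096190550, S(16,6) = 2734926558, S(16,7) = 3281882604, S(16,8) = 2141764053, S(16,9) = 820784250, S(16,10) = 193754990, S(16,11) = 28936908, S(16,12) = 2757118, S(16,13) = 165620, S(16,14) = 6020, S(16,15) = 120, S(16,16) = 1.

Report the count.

[17] T[17,1]:1*1+0=1 · T[17,2]:2*32767+1=65535 · T[17,3]:3*7141686+32767=21457825 · T[17,4]:4*171798901+7141686=694337290 · T[17,5]:5*1096190550+171798901=5652751651 · T[17,6]:6*2734926558+1096190550=17505749898 · T[17,7]:7*3281882604+2734926558=25708104786 · T[17,8]:8*2141764053+3281882604=20415995028 · T[17,9]:9*820784250+2141764053=9528822303 · T[17,10]:10*193754990+820784250=2758334150 · T[17,11]:11*28936908+193754990=512060978 · T[17,12]:12*2757118+28936908=62022324 · T[17,13]:13*165620+2757118=4910178 · T[17,14]:14*6020+165620=249900 · T[17,15]:15*120+6020=7820 · T[17,16]:16*1+120=136 · T[17,17]:17*0+1=1
B_17 = ΣS(17,k) = 1+65535+21457825+694337290+5652751651+17505749898+25708104786+20415995028+9528822303+2758334150+512060978+62022324+4910178+249900+7820+136+1 = 82864869804

82864869804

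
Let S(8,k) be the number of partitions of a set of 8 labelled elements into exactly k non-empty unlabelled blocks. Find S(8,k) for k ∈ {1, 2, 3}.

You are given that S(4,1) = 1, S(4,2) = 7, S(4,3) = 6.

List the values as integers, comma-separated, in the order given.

1, 127, 966

@5  (5,1):1·1+0→1, (5,2):7·2+1→15, (5,3):6·3+7→25
@6  (6,1):1·1+0→1, (6,2):15·2+1→31, (6,3):25·3+15→90
@7  (7,1):1·1+0→1, (7,2):31·2+1→63, (7,3):90·3+31→301
@8  (8,1):1·1+0→1, (8,2):63·2+1→127, (8,3):301·3+63→966
Read S(8,1) = 1, S(8,2) = 127, S(8,3) = 966.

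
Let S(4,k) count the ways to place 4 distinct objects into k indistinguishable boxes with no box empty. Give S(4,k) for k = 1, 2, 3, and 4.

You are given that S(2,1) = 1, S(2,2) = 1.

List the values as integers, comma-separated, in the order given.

r3: T_3,1=1×1+0=1; T_3,2=2×1+1=3; T_3,3=3×0+1=1
r4: T_4,1=1×1+0=1; T_4,2=2×3+1=7; T_4,3=3×1+3=6; T_4,4=4×0+1=1
Read S(4,1) = 1, S(4,2) = 7, S(4,3) = 6, S(4,4) = 1.

1, 7, 6, 1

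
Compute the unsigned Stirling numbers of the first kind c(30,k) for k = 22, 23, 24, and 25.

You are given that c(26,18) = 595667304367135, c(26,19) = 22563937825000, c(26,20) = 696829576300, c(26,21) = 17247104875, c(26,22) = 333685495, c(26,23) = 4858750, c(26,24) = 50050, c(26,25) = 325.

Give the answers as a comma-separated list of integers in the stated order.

7860403394108265, 207912996295875, 4539323721075, 80328850875

r27: T_27,19=26×22563937825000+595667304367135=1182329687817135; T_27,20=26×696829576300+22563937825000=40681506808800; T_27,21=26×17247104875+696829576300=1145254303050; T_27,22=26×333685495+17247104875=25922927745; T_27,23=26×4858750+333685495=460012995; T_27,24=26×50050+4858750=6160050; T_27,25=26×325+50050=58500
r28: T_28,20=27×40681506808800+1182329687817135=2280730371654735; T_28,21=27×1145254303050+40681506808800=71603372991150; T_28,22=27×25922927745+1145254303050=1845173352165; T_28,23=27×460012995+25922927745=38343278610; T_28,24=27×6160050+460012995=626334345; T_28,25=27×58500+6160050=7739550
r29: T_29,21=28×71603372991150+2280730371654735=4285624815406935; T_29,22=28×1845173352165+71603372991150=123268226851770; T_29,23=28×38343278610+1845173352165=2918785153245; T_29,24=28×626334345+38343278610=55880640270; T_29,25=28×7739550+626334345=843041745
r30: T_30,22=29×123268226851770+4285624815406935=7860403394108265; T_30,23=29×2918785153245+123268226851770=207912996295875; T_30,24=29×55880640270+2918785153245=4539323721075; T_30,25=29×843041745+55880640270=80328850875
Read c(30,22) = 7860403394108265, c(30,23) = 207912996295875, c(30,24) = 4539323721075, c(30,25) = 80328850875.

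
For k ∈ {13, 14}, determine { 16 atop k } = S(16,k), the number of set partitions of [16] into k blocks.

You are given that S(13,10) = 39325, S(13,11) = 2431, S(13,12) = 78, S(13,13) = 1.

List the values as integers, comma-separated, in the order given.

165620, 6020

@14  (14,11):2431·11+39325→66066, (14,12):78·12+2431→3367, (14,13):1·13+78→91, (14,14):0·14+1→1
@15  (15,12):3367·12+66066→106470, (15,13):91·13+3367→4550, (15,14):1·14+91→105
@16  (16,13):4550·13+106470→165620, (16,14):105·14+4550→6020
Read S(16,13) = 165620, S(16,14) = 6020.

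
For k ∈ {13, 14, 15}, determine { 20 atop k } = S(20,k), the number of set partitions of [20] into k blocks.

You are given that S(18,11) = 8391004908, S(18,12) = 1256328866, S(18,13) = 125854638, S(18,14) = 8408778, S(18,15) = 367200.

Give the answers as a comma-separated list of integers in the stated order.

61068660380, 6302524580, 452329200

r19: T_19,12=12×1256328866+8391004908=23466951300; T_19,13=13×125854638+1256328866=2892439160; T_19,14=14×8408778+125854638=243577530; T_19,15=15×367200+8408778=13916778
r20: T_20,13=13×2892439160+23466951300=61068660380; T_20,14=14×243577530+2892439160=6302524580; T_20,15=15×13916778+243577530=452329200
Read S(20,13) = 61068660380, S(20,14) = 6302524580, S(20,15) = 452329200.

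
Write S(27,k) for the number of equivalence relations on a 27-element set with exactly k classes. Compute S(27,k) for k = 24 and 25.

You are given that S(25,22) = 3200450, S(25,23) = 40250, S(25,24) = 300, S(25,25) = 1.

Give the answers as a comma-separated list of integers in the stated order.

r26: T_26,23=23×40250+3200450=4126200; T_26,24=24×300+40250=47450; T_26,25=25×1+300=325
r27: T_27,24=24×47450+4126200=5265000; T_27,25=25×325+47450=55575
Read S(27,24) = 5265000, S(27,25) = 55575.

5265000, 55575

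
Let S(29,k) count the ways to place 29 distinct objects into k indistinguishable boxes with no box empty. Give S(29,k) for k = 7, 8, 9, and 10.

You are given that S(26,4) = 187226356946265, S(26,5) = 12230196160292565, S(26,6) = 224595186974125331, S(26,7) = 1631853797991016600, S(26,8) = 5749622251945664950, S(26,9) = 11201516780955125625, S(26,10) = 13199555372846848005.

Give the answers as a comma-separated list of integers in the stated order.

r27: T_27,5=5×12230196160292565+187226356946265=61338207158409090; T_27,6=6×224595186974125331+12230196160292565=1359801318005044551; T_27,7=7×1631853797991016600+224595186974125331=11647571772911241531; T_27,8=8×5749622251945664950+1631853797991016600=47628831813556336200; T_27,9=9×11201516780955125625+5749622251945664950=106563273280541795575; T_27,10=10×13199555372846848005+11201516780955125625=143197070509423605675
r28: T_28,6=6×1359801318005044551+61338207158409090=8220146115188676396; T_28,7=7×11647571772911241531+1359801318005044551=82892803728383735268; T_28,8=8×47628831813556336200+11647571772911241531=392678226281361931131; T_28,9=9×106563273280541795575+47628831813556336200=1006698291338432496375; T_28,10=10×143197070509423605675+106563273280541795575=1538533978374777852325
r29: T_29,7=7×82892803728383735268+8220146115188676396=588469772213874823272; T_29,8=8×392678226281361931131+82892803728383735268=3224318613979279184316; T_29,9=9×1006698291338432496375+392678226281361931131=9452962848327254398506; T_29,10=10×1538533978374777852325+1006698291338432496375=16392038075086211019625
Read S(29,7) = 588469772213874823272, S(29,8) = 3224318613979279184316, S(29,9) = 9452962848327254398506, S(29,10) = 16392038075086211019625.

588469772213874823272, 3224318613979279184316, 9452962848327254398506, 16392038075086211019625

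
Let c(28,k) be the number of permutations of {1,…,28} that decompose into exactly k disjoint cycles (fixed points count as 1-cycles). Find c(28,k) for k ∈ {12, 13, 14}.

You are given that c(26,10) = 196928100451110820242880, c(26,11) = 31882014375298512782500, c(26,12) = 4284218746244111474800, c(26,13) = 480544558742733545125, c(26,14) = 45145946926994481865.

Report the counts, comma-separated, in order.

@27  (27,11):31882014375298512782500·26+196928100451110820242880→1025860474208872152587880, (27,12):4284218746244111474800·26+31882014375298512782500→143271701777645411127300, (27,13):480544558742733545125·26+4284218746244111474800→16778377273555183648050, (27,14):45145946926994481865·26+480544558742733545125→1654339178844590073615
@28  (28,12):143271701777645411127300·27+1025860474208872152587880→4894196422205298253024980, (28,13):16778377273555183648050·27+143271701777645411127300→596287888163635369624650, (28,14):1654339178844590073615·27+16778377273555183648050→61445535102359115635655
Read c(28,12) = 4894196422205298253024980, c(28,13) = 596287888163635369624650, c(28,14) = 61445535102359115635655.

4894196422205298253024980, 596287888163635369624650, 61445535102359115635655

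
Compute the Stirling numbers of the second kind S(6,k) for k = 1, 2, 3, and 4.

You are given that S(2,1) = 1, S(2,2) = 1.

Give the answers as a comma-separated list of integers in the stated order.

i=3: T(3,1)=0+1·1=1 | T(3,2)=1+2·1=3 | T(3,3)=1+3·0=1
i=4: T(4,1)=0+1·1=1 | T(4,2)=1+2·3=7 | T(4,3)=3+3·1=6 | T(4,4)=1+4·0=1
i=5: T(5,1)=0+1·1=1 | T(5,2)=1+2·7=15 | T(5,3)=7+3·6=25 | T(5,4)=6+4·1=10
i=6: T(6,1)=0+1·1=1 | T(6,2)=1+2·15=31 | T(6,3)=15+3·25=90 | T(6,4)=25+4·10=65
Read S(6,1) = 1, S(6,2) = 31, S(6,3) = 90, S(6,4) = 65.

1, 31, 90, 65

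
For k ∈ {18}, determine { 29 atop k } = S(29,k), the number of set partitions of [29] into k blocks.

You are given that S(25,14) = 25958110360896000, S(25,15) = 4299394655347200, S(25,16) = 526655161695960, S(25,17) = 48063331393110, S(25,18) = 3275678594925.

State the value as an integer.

@26  (26,15):4299394655347200·15+25958110360896000→90449030191104000, (26,16):526655161695960·16+4299394655347200→12725877242482560, (26,17):48063331393110·17+526655161695960→1343731795378830, (26,18):3275678594925·18+48063331393110→107025546101760
@27  (27,16):12725877242482560·16+90449030191104000→294063066070824960, (27,17):1343731795378830·17+12725877242482560→35569317763922670, (27,18):107025546101760·18+1343731795378830→3270191625210510
@28  (28,17):35569317763922670·17+294063066070824960→898741468057510350, (28,18):3270191625210510·18+35569317763922670→94432767017711850
@29  (29,18):94432767017711850·18+898741468057510350→2598531274376323650
Read S(29,18) = 2598531274376323650.

2598531274376323650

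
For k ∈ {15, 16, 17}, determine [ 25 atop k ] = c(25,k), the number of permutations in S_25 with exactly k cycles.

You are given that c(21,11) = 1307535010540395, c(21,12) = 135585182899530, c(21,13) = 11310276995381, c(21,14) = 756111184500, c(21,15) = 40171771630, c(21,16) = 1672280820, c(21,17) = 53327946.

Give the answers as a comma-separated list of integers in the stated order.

92446911376173550, 5700586321864500, 290886679867135

i=22: T(22,12)=1307535010540395+21·135585182899530=4154823851430525 | T(22,13)=135585182899530+21·11310276995381=373100999802531 | T(22,14)=11310276995381+21·756111184500=27188611869881 | T(22,15)=756111184500+21·40171771630=1599718388730 | T(22,16)=40171771630+21·1672280820=75289668850 | T(22,17)=1672280820+21·53327946=2792167686
i=23: T(23,13)=4154823851430525+22·373100999802531=12363045847086207 | T(23,14)=373100999802531+22·27188611869881=971250460939913 | T(23,15)=27188611869881+22·1599718388730=62382416421941 | T(23,16)=1599718388730+22·75289668850=3256091103430 | T(23,17)=75289668850+22·2792167686=136717357942
i=24: T(24,14)=12363045847086207+23·971250460939913=34701806448704206 | T(24,15)=971250460939913+23·62382416421941=2406046038644556 | T(24,16)=62382416421941+23·3256091103430=137272511800831 | T(24,17)=3256091103430+23·136717357942=6400590336096
i=25: T(25,15)=34701806448704206+24·2406046038644556=92446911376173550 | T(25,16)=2406046038644556+24·137272511800831=5700586321864500 | T(25,17)=137272511800831+24·6400590336096=290886679867135
Read c(25,15) = 92446911376173550, c(25,16) = 5700586321864500, c(25,17) = 290886679867135.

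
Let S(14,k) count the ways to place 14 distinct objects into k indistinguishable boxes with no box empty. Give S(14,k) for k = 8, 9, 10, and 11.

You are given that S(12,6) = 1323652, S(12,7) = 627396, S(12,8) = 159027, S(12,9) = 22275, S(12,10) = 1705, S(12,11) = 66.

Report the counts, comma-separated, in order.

[13] T[13,7]:7*627396+1323652=5715424 · T[13,8]:8*159027+627396=1899612 · T[13,9]:9*22275+159027=359502 · T[13,10]:10*1705+22275=39325 · T[13,11]:11*66+1705=2431
[14] T[14,8]:8*1899612+5715424=20912320 · T[14,9]:9*359502+1899612=5135130 · T[14,10]:10*39325+359502=752752 · T[14,11]:11*2431+39325=66066
Read S(14,8) = 20912320, S(14,9) = 5135130, S(14,10) = 752752, S(14,11) = 66066.

20912320, 5135130, 752752, 66066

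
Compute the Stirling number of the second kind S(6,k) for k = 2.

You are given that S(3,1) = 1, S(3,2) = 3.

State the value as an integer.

[4] T[4,1]:1*1+0=1 · T[4,2]:2*3+1=7
[5] T[5,1]:1*1+0=1 · T[5,2]:2*7+1=15
[6] T[6,2]:2*15+1=31
Read S(6,2) = 31.

31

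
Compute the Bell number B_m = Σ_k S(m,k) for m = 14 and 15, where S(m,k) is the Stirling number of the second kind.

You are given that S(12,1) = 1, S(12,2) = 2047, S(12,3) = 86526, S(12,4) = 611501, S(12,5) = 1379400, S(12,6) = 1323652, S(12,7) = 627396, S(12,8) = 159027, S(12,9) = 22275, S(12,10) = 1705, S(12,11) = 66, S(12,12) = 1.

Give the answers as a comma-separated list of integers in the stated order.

190899322, 1382958545

r13: T_13,1=1×1+0=1; T_13,2=2×2047+1=4095; T_13,3=3×86526+2047=261625; T_13,4=4×611501+86526=2532530; T_13,5=5×1379400+611501=7508501; T_13,6=6×1323652+1379400=9321312; T_13,7=7×627396+1323652=5715424; T_13,8=8×159027+627396=1899612; T_13,9=9×22275+159027=359502; T_13,10=10×1705+22275=39325; T_13,11=11×66+1705=2431; T_13,12=12×1+66=78; T_13,13=13×0+1=1
r14: T_14,1=1×1+0=1; T_14,2=2×4095+1=8191; T_14,3=3×261625+4095=788970; T_14,4=4×2532530+261625=10391745; T_14,5=5×7508501+2532530=40075035; T_14,6=6×9321312+7508501=63436373; T_14,7=7×5715424+9321312=49329280; T_14,8=8×1899612+5715424=20912320; T_14,9=9×359502+1899612=5135130; T_14,10=10×39325+359502=752752; T_14,11=11×2431+39325=66066; T_14,12=12×78+2431=3367; T_14,13=13×1+78=91; T_14,14=14×0+1=1
r15: T_15,1=1×1+0=1; T_15,2=2×8191+1=16383; T_15,3=3×788970+8191=2375101; T_15,4=4×10391745+788970=42355950; T_15,5=5×40075035+10391745=210766920; T_15,6=6×63436373+40075035=420693273; T_15,7=7×49329280+63436373=408741333; T_15,8=8×20912320+49329280=216627840; T_15,9=9×5135130+20912320=67128490; T_15,10=10×752752+5135130=12662650; T_15,11=11×66066+752752=1479478; T_15,12=12×3367+66066=106470; T_15,13=13×91+3367=4550; T_15,14=14×1+91=105; T_15,15=15×0+1=1
B_14 = ΣS(14,k) = 1+8191+788970+10391745+40075035+63436373+49329280+20912320+5135130+752752+66066+3367+91+1 = 190899322
B_15 = ΣS(15,k) = 1+16383+2375101+42355950+210766920+420693273+408741333+216627840+67128490+12662650+1479478+106470+4550+105+1 = 1382958545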